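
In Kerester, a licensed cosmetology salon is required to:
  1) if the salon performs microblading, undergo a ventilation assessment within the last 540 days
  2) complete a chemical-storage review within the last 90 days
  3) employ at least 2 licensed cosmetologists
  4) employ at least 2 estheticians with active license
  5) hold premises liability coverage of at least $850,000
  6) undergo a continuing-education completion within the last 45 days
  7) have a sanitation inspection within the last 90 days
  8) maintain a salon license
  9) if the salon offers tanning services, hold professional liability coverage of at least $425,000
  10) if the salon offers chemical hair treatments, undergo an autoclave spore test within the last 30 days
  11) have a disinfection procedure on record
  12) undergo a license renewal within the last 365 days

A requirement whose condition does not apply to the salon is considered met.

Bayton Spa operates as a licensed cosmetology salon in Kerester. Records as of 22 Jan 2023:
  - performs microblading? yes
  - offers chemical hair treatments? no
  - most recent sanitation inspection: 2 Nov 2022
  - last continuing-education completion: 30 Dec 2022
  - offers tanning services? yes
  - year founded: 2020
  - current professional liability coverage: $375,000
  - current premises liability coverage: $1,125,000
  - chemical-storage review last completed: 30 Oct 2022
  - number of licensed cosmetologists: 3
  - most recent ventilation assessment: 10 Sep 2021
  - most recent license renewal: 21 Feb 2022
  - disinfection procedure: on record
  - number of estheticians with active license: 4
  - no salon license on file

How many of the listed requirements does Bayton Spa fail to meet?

1. condition 'performs microblading' holds; ventilation assessment 499 days ago vs limit 540 → met
2. chemical-storage review 84 days ago vs limit 90 → met
3. licensed cosmetologists 3 ≥ 2 → met
4. estheticians with active license 4 ≥ 2 → met
5. premises liability coverage $1,125,000 ≥ $850,000 → met
6. continuing-education completion 23 days ago vs limit 45 → met
7. sanitation inspection 81 days ago vs limit 90 → met
8. salon license absent → not met
9. condition 'offers tanning services' holds; professional liability coverage $375,000 < $425,000 → not met
10. condition 'offers chemical hair treatments' does not hold → requirement n/a → met
11. disinfection procedure present → met
12. license renewal 335 days ago vs limit 365 → met
Not met: 2 of 12

2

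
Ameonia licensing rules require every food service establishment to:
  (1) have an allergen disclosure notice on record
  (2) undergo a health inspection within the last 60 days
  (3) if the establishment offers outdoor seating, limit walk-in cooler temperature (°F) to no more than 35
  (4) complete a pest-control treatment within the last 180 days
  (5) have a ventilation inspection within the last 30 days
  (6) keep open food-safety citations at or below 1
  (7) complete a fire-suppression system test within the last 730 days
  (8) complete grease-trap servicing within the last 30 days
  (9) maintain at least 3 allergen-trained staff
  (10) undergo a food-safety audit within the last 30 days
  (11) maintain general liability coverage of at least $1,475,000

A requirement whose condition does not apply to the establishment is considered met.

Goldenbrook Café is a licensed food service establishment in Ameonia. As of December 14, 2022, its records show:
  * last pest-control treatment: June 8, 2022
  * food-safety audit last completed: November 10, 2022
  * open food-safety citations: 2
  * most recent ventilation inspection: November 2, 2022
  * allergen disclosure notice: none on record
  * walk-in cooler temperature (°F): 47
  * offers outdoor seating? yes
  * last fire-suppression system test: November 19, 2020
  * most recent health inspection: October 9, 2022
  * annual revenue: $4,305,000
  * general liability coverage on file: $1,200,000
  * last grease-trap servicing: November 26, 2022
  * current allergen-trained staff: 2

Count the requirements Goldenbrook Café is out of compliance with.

10

1. allergen disclosure notice absent → not met
2. health inspection 66 days ago vs limit 60 → not met
3. condition 'offers outdoor seating' holds; walk-in cooler temperature (°F) 47 > 35 → not met
4. pest-control treatment 189 days ago vs limit 180 → not met
5. ventilation inspection 42 days ago vs limit 30 → not met
6. open food-safety citations 2 > 1 → not met
7. fire-suppression system test 755 days ago vs limit 730 → not met
8. grease-trap servicing 18 days ago vs limit 30 → met
9. allergen-trained staff 2 < 3 → not met
10. food-safety audit 34 days ago vs limit 30 → not met
11. general liability coverage $1,200,000 < $1,475,000 → not met
Not met: 10 of 11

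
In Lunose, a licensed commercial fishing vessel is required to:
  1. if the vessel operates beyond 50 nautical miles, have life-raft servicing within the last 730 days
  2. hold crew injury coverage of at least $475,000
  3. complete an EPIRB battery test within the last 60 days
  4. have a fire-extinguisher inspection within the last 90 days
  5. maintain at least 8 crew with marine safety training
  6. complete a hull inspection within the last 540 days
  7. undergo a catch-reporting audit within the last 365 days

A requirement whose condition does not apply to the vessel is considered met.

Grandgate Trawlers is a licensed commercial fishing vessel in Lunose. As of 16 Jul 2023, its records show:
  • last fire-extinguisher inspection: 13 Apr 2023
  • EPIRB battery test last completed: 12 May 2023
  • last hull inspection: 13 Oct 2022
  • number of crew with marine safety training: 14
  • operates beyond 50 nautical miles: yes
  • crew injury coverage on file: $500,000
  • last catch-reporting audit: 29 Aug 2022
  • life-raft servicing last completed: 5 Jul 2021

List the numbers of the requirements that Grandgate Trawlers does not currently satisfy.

1, 3, 4

1. condition 'operates beyond 50 nautical miles' holds; life-raft servicing 741 days ago vs limit 730 → not met
2. crew injury coverage $500,000 ≥ $475,000 → met
3. EPIRB battery test 65 days ago vs limit 60 → not met
4. fire-extinguisher inspection 94 days ago vs limit 90 → not met
5. crew with marine safety training 14 ≥ 8 → met
6. hull inspection 276 days ago vs limit 540 → met
7. catch-reporting audit 321 days ago vs limit 365 → met
Not met: 1, 3, 4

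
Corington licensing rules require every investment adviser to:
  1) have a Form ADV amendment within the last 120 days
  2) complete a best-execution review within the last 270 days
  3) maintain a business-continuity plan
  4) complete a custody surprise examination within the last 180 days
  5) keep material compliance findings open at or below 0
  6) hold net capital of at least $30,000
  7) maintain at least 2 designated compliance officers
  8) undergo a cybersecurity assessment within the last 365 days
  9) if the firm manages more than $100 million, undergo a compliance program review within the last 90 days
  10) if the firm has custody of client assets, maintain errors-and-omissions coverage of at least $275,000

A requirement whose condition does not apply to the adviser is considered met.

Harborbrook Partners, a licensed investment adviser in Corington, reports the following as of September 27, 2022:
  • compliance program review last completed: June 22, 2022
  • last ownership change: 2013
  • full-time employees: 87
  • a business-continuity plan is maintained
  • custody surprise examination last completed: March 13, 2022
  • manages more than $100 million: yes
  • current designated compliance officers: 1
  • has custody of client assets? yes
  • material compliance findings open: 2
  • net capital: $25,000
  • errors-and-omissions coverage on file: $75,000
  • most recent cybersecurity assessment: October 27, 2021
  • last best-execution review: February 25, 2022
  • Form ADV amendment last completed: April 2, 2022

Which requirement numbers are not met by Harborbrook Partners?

1. Form ADV amendment 178 days ago vs limit 120 → not met
2. best-execution review 214 days ago vs limit 270 → met
3. business-continuity plan present → met
4. custody surprise examination 198 days ago vs limit 180 → not met
5. material compliance findings open 2 > 0 → not met
6. net capital $25,000 < $30,000 → not met
7. designated compliance officers 1 < 2 → not met
8. cybersecurity assessment 335 days ago vs limit 365 → met
9. condition 'manages more than $100 million' holds; compliance program review 97 days ago vs limit 90 → not met
10. condition 'has custody of client assets' holds; errors-and-omissions coverage $75,000 < $275,000 → not met
Not met: 1, 4, 5, 6, 7, 9, 10

1, 4, 5, 6, 7, 9, 10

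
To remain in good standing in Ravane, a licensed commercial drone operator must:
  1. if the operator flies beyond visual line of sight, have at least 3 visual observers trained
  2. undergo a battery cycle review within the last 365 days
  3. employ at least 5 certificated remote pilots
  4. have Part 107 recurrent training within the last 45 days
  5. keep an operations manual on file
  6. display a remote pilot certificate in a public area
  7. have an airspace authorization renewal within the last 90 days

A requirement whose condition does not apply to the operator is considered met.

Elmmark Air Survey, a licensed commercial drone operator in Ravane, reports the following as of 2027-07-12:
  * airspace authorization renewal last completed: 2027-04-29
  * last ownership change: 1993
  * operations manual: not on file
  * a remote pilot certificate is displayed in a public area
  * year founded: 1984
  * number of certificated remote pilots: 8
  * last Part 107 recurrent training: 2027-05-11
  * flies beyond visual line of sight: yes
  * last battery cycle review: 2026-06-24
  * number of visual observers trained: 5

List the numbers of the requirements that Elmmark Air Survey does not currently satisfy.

2, 4, 5

1. condition 'flies beyond visual line of sight' holds; visual observers trained 5 ≥ 3 → met
2. battery cycle review 383 days ago vs limit 365 → not met
3. certificated remote pilots 8 ≥ 5 → met
4. Part 107 recurrent training 62 days ago vs limit 45 → not met
5. operations manual absent → not met
6. remote pilot certificate present → met
7. airspace authorization renewal 74 days ago vs limit 90 → met
Not met: 2, 4, 5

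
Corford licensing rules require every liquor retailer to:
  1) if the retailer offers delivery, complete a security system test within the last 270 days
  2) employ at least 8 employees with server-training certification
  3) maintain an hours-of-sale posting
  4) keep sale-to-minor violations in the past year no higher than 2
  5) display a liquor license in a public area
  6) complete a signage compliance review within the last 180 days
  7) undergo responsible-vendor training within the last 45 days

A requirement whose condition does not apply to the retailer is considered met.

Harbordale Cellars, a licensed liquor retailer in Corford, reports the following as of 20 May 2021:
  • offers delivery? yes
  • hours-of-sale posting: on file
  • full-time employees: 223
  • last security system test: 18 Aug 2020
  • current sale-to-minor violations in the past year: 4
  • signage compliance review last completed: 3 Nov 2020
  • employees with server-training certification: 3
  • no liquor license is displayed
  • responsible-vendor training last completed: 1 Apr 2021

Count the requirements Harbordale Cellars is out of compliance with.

6

1. condition 'offers delivery' holds; security system test 275 days ago vs limit 270 → not met
2. employees with server-training certification 3 < 8 → not met
3. hours-of-sale posting present → met
4. sale-to-minor violations in the past year 4 > 2 → not met
5. liquor license absent → not met
6. signage compliance review 198 days ago vs limit 180 → not met
7. responsible-vendor training 49 days ago vs limit 45 → not met
Not met: 6 of 7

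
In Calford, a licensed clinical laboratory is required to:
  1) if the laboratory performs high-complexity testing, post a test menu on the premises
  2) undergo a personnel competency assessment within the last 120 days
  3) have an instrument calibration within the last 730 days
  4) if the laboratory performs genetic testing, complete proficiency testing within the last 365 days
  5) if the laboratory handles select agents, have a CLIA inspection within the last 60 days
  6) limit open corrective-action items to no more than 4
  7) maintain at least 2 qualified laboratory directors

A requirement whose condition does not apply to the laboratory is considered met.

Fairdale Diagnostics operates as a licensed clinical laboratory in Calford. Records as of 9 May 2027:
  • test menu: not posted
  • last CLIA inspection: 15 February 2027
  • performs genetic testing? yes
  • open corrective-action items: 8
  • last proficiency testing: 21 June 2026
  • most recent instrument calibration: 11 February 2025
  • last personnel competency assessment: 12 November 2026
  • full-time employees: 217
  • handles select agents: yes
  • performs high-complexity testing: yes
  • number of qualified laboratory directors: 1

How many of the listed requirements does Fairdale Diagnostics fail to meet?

1. condition 'performs high-complexity testing' holds; test menu absent → not met
2. personnel competency assessment 178 days ago vs limit 120 → not met
3. instrument calibration 817 days ago vs limit 730 → not met
4. condition 'performs genetic testing' holds; proficiency testing 322 days ago vs limit 365 → met
5. condition 'handles select agents' holds; CLIA inspection 83 days ago vs limit 60 → not met
6. open corrective-action items 8 > 4 → not met
7. qualified laboratory directors 1 < 2 → not met
Not met: 6 of 7

6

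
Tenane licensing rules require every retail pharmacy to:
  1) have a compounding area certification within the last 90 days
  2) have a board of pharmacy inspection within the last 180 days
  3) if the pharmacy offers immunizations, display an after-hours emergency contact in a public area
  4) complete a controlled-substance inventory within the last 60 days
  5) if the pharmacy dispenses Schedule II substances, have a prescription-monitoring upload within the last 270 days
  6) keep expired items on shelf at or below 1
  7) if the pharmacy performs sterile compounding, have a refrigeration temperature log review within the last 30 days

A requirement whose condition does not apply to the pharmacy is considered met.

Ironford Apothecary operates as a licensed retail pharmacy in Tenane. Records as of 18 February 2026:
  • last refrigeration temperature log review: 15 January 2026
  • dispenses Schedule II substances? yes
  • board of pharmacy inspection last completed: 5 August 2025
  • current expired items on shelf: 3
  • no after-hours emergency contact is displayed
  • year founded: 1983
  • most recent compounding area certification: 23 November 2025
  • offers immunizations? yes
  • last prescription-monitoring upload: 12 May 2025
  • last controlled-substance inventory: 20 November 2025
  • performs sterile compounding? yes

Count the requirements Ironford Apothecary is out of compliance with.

1. compounding area certification 87 days ago vs limit 90 → met
2. board of pharmacy inspection 197 days ago vs limit 180 → not met
3. condition 'offers immunizations' holds; after-hours emergency contact absent → not met
4. controlled-substance inventory 90 days ago vs limit 60 → not met
5. condition 'dispenses Schedule II substances' holds; prescription-monitoring upload 282 days ago vs limit 270 → not met
6. expired items on shelf 3 > 1 → not met
7. condition 'performs sterile compounding' holds; refrigeration temperature log review 34 days ago vs limit 30 → not met
Not met: 6 of 7

6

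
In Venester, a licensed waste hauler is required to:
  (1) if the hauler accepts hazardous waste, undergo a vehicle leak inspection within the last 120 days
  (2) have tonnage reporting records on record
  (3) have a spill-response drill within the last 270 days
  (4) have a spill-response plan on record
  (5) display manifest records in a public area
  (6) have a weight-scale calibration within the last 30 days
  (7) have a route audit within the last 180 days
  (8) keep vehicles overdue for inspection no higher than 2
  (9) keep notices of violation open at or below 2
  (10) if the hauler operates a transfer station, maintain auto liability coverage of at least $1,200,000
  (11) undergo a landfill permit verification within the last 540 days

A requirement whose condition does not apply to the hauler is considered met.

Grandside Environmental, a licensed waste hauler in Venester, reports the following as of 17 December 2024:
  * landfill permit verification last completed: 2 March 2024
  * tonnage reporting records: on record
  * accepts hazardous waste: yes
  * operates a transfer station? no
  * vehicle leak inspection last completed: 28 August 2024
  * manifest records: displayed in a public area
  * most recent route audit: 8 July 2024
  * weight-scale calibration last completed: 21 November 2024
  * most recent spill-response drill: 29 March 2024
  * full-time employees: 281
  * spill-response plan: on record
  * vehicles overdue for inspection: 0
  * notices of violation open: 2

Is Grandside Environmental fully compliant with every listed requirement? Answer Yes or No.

Yes

1. condition 'accepts hazardous waste' holds; vehicle leak inspection 111 days ago vs limit 120 → met
2. tonnage reporting records present → met
3. spill-response drill 263 days ago vs limit 270 → met
4. spill-response plan present → met
5. manifest records present → met
6. weight-scale calibration 26 days ago vs limit 30 → met
7. route audit 162 days ago vs limit 180 → met
8. vehicles overdue for inspection 0 ≤ 2 → met
9. notices of violation open 2 ≤ 2 → met
10. condition 'operates a transfer station' does not hold → requirement n/a → met
11. landfill permit verification 290 days ago vs limit 540 → met
All met.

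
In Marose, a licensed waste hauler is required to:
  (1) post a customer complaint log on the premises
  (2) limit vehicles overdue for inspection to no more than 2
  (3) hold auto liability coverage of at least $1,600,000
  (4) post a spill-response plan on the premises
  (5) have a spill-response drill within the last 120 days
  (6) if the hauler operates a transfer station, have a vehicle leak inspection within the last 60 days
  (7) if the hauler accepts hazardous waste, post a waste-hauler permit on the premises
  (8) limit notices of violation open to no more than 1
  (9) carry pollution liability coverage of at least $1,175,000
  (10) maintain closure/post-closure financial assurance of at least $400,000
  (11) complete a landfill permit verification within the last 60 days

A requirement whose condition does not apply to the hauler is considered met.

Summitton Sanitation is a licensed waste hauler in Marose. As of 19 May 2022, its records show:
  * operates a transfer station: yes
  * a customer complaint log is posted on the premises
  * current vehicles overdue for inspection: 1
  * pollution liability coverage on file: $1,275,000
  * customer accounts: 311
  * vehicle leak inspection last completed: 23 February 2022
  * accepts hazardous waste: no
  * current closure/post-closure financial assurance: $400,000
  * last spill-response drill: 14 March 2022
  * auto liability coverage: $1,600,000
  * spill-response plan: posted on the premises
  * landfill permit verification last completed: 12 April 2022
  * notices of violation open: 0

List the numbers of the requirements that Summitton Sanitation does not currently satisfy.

6

1. customer complaint log present → met
2. vehicles overdue for inspection 1 ≤ 2 → met
3. auto liability coverage $1,600,000 ≥ $1,600,000 → met
4. spill-response plan present → met
5. spill-response drill 66 days ago vs limit 120 → met
6. condition 'operates a transfer station' holds; vehicle leak inspection 85 days ago vs limit 60 → not met
7. condition 'accepts hazardous waste' does not hold → requirement n/a → met
8. notices of violation open 0 ≤ 1 → met
9. pollution liability coverage $1,275,000 ≥ $1,175,000 → met
10. closure/post-closure financial assurance $400,000 ≥ $400,000 → met
11. landfill permit verification 37 days ago vs limit 60 → met
Not met: 6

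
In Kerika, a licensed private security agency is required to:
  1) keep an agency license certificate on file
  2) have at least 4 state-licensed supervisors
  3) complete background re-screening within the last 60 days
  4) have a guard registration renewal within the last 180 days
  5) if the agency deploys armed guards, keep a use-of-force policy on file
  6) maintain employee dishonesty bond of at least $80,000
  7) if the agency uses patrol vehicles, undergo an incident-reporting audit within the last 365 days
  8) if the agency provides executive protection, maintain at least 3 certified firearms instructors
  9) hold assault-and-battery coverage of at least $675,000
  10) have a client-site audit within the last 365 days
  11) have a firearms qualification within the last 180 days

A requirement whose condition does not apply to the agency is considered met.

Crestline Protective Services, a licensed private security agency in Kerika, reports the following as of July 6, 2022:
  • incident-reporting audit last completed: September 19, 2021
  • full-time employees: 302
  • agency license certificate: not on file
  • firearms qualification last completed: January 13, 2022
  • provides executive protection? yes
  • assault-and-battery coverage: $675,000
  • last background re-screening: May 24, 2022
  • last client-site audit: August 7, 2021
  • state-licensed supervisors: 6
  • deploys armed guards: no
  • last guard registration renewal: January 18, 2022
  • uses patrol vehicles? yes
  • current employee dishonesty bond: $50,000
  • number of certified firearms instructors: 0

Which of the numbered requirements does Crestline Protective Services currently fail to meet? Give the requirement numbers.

1, 6, 8

1. agency license certificate absent → not met
2. state-licensed supervisors 6 ≥ 4 → met
3. background re-screening 43 days ago vs limit 60 → met
4. guard registration renewal 169 days ago vs limit 180 → met
5. condition 'deploys armed guards' does not hold → requirement n/a → met
6. employee dishonesty bond $50,000 < $80,000 → not met
7. condition 'uses patrol vehicles' holds; incident-reporting audit 290 days ago vs limit 365 → met
8. condition 'provides executive protection' holds; certified firearms instructors 0 < 3 → not met
9. assault-and-battery coverage $675,000 ≥ $675,000 → met
10. client-site audit 333 days ago vs limit 365 → met
11. firearms qualification 174 days ago vs limit 180 → met
Not met: 1, 6, 8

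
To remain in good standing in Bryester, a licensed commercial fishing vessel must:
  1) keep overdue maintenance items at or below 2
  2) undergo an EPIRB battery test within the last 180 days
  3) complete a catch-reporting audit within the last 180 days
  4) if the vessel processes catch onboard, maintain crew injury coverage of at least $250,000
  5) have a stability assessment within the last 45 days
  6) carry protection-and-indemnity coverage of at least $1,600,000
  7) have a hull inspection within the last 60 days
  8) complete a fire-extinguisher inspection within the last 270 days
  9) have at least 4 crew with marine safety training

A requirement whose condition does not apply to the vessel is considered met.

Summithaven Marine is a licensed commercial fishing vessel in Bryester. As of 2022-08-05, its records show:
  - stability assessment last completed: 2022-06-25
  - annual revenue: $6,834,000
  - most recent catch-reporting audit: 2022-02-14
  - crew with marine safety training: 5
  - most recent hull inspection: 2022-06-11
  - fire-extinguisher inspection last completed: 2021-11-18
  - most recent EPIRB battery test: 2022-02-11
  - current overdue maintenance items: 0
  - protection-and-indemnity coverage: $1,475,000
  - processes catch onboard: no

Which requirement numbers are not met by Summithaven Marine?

1. overdue maintenance items 0 ≤ 2 → met
2. EPIRB battery test 175 days ago vs limit 180 → met
3. catch-reporting audit 172 days ago vs limit 180 → met
4. condition 'processes catch onboard' does not hold → requirement n/a → met
5. stability assessment 41 days ago vs limit 45 → met
6. protection-and-indemnity coverage $1,475,000 < $1,600,000 → not met
7. hull inspection 55 days ago vs limit 60 → met
8. fire-extinguisher inspection 260 days ago vs limit 270 → met
9. crew with marine safety training 5 ≥ 4 → met
Not met: 6

6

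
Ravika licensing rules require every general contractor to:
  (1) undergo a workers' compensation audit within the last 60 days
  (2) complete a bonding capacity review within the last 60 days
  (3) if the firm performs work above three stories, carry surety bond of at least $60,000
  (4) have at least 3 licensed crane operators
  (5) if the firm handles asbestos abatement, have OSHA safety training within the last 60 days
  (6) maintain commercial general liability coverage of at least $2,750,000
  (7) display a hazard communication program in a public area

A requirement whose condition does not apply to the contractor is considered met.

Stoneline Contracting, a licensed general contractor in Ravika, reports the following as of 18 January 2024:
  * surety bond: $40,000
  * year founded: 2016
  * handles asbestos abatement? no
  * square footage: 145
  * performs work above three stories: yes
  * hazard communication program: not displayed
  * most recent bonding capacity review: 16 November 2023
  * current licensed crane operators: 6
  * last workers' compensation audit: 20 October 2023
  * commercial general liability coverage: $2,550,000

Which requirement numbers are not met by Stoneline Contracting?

1, 2, 3, 6, 7

1. workers' compensation audit 90 days ago vs limit 60 → not met
2. bonding capacity review 63 days ago vs limit 60 → not met
3. condition 'performs work above three stories' holds; surety bond $40,000 < $60,000 → not met
4. licensed crane operators 6 ≥ 3 → met
5. condition 'handles asbestos abatement' does not hold → requirement n/a → met
6. commercial general liability coverage $2,550,000 < $2,750,000 → not met
7. hazard communication program absent → not met
Not met: 1, 2, 3, 6, 7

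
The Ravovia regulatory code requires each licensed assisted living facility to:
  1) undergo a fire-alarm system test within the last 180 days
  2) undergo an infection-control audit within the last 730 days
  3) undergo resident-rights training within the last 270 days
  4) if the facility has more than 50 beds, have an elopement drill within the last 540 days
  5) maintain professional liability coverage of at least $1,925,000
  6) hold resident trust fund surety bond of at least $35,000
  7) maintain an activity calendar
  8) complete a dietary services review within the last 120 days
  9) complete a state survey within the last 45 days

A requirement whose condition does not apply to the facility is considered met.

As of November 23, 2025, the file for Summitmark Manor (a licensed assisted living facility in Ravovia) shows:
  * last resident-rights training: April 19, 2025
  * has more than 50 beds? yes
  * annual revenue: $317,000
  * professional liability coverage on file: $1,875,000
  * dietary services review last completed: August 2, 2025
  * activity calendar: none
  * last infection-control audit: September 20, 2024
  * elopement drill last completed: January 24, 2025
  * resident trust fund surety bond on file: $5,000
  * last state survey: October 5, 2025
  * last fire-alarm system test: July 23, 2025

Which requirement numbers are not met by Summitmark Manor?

1. fire-alarm system test 123 days ago vs limit 180 → met
2. infection-control audit 429 days ago vs limit 730 → met
3. resident-rights training 218 days ago vs limit 270 → met
4. condition 'has more than 50 beds' holds; elopement drill 303 days ago vs limit 540 → met
5. professional liability coverage $1,875,000 < $1,925,000 → not met
6. resident trust fund surety bond $5,000 < $35,000 → not met
7. activity calendar absent → not met
8. dietary services review 113 days ago vs limit 120 → met
9. state survey 49 days ago vs limit 45 → not met
Not met: 5, 6, 7, 9

5, 6, 7, 9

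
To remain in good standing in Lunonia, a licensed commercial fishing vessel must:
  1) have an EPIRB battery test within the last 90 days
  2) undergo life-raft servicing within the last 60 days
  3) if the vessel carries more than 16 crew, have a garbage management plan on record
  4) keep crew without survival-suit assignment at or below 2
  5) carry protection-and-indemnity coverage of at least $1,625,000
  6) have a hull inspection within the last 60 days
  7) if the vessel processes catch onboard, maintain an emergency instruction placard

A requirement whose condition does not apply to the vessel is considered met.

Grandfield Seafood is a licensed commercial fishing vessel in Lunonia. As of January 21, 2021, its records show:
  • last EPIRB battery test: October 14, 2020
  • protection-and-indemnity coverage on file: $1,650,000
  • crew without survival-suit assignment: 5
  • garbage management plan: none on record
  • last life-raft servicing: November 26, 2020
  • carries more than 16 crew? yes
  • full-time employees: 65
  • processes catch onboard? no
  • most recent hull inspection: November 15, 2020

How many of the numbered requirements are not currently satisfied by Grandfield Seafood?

4

1. EPIRB battery test 99 days ago vs limit 90 → not met
2. life-raft servicing 56 days ago vs limit 60 → met
3. condition 'carries more than 16 crew' holds; garbage management plan absent → not met
4. crew without survival-suit assignment 5 > 2 → not met
5. protection-and-indemnity coverage $1,650,000 ≥ $1,625,000 → met
6. hull inspection 67 days ago vs limit 60 → not met
7. condition 'processes catch onboard' does not hold → requirement n/a → met
Not met: 4 of 7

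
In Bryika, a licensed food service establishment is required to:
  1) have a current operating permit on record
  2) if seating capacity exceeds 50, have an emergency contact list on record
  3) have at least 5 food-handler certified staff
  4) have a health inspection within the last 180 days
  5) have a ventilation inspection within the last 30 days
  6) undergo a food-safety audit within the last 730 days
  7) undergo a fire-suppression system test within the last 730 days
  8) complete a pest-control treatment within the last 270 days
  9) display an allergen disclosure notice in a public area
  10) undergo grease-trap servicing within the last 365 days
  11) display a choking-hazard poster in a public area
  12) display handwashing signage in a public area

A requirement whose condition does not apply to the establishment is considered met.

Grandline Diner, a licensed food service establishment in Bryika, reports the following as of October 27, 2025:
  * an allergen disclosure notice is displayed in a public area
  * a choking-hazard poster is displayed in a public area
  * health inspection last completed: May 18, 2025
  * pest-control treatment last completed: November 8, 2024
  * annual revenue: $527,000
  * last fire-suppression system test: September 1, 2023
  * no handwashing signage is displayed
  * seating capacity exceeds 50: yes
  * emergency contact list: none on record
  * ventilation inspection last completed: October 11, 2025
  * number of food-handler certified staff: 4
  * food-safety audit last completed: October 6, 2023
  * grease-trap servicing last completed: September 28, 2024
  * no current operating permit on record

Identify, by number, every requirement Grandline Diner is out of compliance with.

1, 2, 3, 6, 7, 8, 10, 12

1. current operating permit absent → not met
2. condition 'seating capacity exceeds 50' holds; emergency contact list absent → not met
3. food-handler certified staff 4 < 5 → not met
4. health inspection 162 days ago vs limit 180 → met
5. ventilation inspection 16 days ago vs limit 30 → met
6. food-safety audit 752 days ago vs limit 730 → not met
7. fire-suppression system test 787 days ago vs limit 730 → not met
8. pest-control treatment 353 days ago vs limit 270 → not met
9. allergen disclosure notice present → met
10. grease-trap servicing 394 days ago vs limit 365 → not met
11. choking-hazard poster present → met
12. handwashing signage absent → not met
Not met: 1, 2, 3, 6, 7, 8, 10, 12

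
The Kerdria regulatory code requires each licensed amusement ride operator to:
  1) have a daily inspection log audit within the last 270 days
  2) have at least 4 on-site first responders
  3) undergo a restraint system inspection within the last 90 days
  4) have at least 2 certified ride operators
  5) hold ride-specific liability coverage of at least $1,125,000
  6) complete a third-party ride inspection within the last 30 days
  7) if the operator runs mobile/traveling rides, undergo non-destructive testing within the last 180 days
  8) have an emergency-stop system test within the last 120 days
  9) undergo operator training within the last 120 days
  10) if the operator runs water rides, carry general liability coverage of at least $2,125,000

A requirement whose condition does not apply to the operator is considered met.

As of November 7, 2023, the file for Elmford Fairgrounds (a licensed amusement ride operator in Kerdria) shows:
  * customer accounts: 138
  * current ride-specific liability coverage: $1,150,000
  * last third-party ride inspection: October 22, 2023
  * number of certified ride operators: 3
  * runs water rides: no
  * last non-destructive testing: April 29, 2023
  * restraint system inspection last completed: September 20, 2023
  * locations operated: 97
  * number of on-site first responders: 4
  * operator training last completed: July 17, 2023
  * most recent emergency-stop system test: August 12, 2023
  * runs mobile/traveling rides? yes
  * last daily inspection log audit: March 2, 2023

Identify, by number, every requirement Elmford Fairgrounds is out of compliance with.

1. daily inspection log audit 250 days ago vs limit 270 → met
2. on-site first responders 4 ≥ 4 → met
3. restraint system inspection 48 days ago vs limit 90 → met
4. certified ride operators 3 ≥ 2 → met
5. ride-specific liability coverage $1,150,000 ≥ $1,125,000 → met
6. third-party ride inspection 16 days ago vs limit 30 → met
7. condition 'runs mobile/traveling rides' holds; non-destructive testing 192 days ago vs limit 180 → not met
8. emergency-stop system test 87 days ago vs limit 120 → met
9. operator training 113 days ago vs limit 120 → met
10. condition 'runs water rides' does not hold → requirement n/a → met
Not met: 7

7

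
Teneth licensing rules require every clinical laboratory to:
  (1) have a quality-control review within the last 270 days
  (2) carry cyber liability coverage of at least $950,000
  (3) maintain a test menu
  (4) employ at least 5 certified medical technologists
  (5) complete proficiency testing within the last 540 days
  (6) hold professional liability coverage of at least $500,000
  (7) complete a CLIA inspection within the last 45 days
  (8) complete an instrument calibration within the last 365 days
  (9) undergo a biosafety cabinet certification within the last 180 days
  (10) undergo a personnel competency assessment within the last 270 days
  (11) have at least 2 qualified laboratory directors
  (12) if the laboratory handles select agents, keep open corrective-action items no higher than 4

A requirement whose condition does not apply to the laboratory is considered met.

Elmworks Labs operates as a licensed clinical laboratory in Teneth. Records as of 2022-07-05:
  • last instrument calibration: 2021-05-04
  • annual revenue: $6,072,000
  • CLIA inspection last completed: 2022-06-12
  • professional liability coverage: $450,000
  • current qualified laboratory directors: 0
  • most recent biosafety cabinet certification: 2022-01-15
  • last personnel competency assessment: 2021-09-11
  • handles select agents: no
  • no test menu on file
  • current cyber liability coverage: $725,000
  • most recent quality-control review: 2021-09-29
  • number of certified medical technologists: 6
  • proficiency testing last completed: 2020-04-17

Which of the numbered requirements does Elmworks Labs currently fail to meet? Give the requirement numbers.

1, 2, 3, 5, 6, 8, 10, 11

1. quality-control review 279 days ago vs limit 270 → not met
2. cyber liability coverage $725,000 < $950,000 → not met
3. test menu absent → not met
4. certified medical technologists 6 ≥ 5 → met
5. proficiency testing 809 days ago vs limit 540 → not met
6. professional liability coverage $450,000 < $500,000 → not met
7. CLIA inspection 23 days ago vs limit 45 → met
8. instrument calibration 427 days ago vs limit 365 → not met
9. biosafety cabinet certification 171 days ago vs limit 180 → met
10. personnel competency assessment 297 days ago vs limit 270 → not met
11. qualified laboratory directors 0 < 2 → not met
12. condition 'handles select agents' does not hold → requirement n/a → met
Not met: 1, 2, 3, 5, 6, 8, 10, 11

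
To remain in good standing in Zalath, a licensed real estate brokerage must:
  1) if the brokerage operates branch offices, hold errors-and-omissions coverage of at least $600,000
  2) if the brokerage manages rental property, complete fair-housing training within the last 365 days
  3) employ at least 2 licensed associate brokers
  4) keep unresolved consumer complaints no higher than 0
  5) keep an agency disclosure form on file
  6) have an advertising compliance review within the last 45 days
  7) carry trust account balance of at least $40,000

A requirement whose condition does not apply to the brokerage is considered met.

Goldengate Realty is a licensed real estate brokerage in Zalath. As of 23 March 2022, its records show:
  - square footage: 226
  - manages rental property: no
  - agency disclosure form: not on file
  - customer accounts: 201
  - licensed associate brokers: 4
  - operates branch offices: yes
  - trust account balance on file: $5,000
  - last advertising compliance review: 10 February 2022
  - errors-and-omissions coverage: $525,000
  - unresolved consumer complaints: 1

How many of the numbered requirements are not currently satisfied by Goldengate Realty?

1. condition 'operates branch offices' holds; errors-and-omissions coverage $525,000 < $600,000 → not met
2. condition 'manages rental property' does not hold → requirement n/a → met
3. licensed associate brokers 4 ≥ 2 → met
4. unresolved consumer complaints 1 > 0 → not met
5. agency disclosure form absent → not met
6. advertising compliance review 41 days ago vs limit 45 → met
7. trust account balance $5,000 < $40,000 → not met
Not met: 4 of 7

4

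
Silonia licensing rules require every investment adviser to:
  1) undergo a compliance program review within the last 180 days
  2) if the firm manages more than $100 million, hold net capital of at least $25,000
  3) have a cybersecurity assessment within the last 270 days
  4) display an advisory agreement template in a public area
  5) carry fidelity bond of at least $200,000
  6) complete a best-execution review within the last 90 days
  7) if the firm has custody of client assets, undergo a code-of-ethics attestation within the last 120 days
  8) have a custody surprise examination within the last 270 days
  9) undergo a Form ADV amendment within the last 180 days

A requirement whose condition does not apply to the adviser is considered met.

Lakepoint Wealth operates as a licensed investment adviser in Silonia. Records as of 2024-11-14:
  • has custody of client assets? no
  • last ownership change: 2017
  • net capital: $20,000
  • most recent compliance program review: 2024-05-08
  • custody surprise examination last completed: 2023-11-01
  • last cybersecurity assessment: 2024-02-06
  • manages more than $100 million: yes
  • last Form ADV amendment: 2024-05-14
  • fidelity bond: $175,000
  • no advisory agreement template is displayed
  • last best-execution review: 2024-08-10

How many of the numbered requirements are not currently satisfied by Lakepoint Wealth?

1. compliance program review 190 days ago vs limit 180 → not met
2. condition 'manages more than $100 million' holds; net capital $20,000 < $25,000 → not met
3. cybersecurity assessment 282 days ago vs limit 270 → not met
4. advisory agreement template absent → not met
5. fidelity bond $175,000 < $200,000 → not met
6. best-execution review 96 days ago vs limit 90 → not met
7. condition 'has custody of client assets' does not hold → requirement n/a → met
8. custody surprise examination 379 days ago vs limit 270 → not met
9. Form ADV amendment 184 days ago vs limit 180 → not met
Not met: 8 of 9

8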